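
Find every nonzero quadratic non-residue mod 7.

3,5,6

Square k = 1,…,3 (k and 7−k give the same square):
1²=1, 2²=4, 3²≡2 (mod 7).
The residues are {1, 2, 4}; the non-residues are the remaining 3 nonzero classes.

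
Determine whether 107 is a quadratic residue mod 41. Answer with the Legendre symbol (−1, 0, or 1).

1

First reduce: 107 ≡ 25 (mod 41).
Reciprocity: 25 ≡ 1 and 41 ≡ 1 (mod 4), so (25/41) = +(41/25).
Reduce top mod 25: now compute (16/25).
Pull out 2^4: since 25 ≡ 1 (mod 8), (2/25) = +1, so (2/25)^4 = +1.
Reached (1/25) = 1. Collecting the sign flips along the way, the symbol is +1.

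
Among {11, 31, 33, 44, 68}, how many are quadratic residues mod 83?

5

(11/83) = +1 → QR.
(31/83) = +1 → QR.
(33/83) = +1 → QR.
(44/83) = +1 → QR.
(68/83) = +1 → QR.
Total quadratic residues among the 5: 5.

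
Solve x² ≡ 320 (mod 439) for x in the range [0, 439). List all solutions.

Since 439 ≡ 3 (mod 4), a square root of 320 is 320^((439+1)/4) = 320^110 mod 439.
Repeated squaring: 320^2≡113, 320^4≡38, 320^8≡127, 320^16≡325, 320^32≡265, 320^64≡424 (mod 439).
320^110 = 320^(64+32+8+4+2) ≡ 234 (mod 439).
Check: 234² = 54756 ≡ 320 (mod 439). The two roots are 205 and 234.

205, 234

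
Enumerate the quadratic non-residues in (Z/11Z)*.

Square k = 1,…,5 (k and 11−k give the same square):
1²=1, 2²=4, 3²=9, 4²≡5, 5²≡3 (mod 11).
The residues are {1, 3, 4, 5, 9}; the non-residues are the remaining 5 nonzero classes.

2 6 7 8 10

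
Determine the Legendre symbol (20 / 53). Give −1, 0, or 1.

Euler's criterion: (20/53) ≡ 20^26 (mod 53).
20^2 ≡ 29 (mod 53)
20^4 ≡ 46 (mod 53)
20^8 ≡ 49 (mod 53)
20^16 ≡ 16 (mod 53)
20^26 = 20^(16+8+2) ≡ 52 (mod 53).
Result is 52 ≡ −1, so (20/53) = −1.

-1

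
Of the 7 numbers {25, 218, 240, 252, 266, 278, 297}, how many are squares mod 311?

5

(25/311) = +1 → QR.
(218/311) = +1 → QR.
(240/311) = +1 → QR.
(252/311) = +1 → QR.
(266/311) = -1 → non-residue.
(278/311) = +1 → QR.
(297/311) = -1 → non-residue.
Total quadratic residues among the 7: 5.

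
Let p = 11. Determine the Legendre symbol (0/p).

0

Top reduces to 0: gcd > 1, so the symbol is 0.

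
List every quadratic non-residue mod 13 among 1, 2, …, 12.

2,5,6,7,8,11

Square k = 1,…,6 (k and 13−k give the same square):
1²=1, 2²=4, 3²=9, 4²≡3, 5²≡12, 6²≡10 (mod 13).
The residues are {1, 3, 4, 9, 10, 12}; the non-residues are the remaining 6 nonzero classes.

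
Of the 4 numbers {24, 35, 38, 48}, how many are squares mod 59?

2

(24/59) = -1 → non-residue.
(35/59) = +1 → QR.
(38/59) = -1 → non-residue.
(48/59) = +1 → QR.
Total quadratic residues among the 4: 2.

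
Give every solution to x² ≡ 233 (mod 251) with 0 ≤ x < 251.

22, 229

Since 251 ≡ 3 (mod 4), a square root of 233 is 233^((251+1)/4) = 233^63 mod 251.
Repeated squaring: 233^2≡73, 233^4≡58, 233^8≡101, 233^16≡161, 233^32≡68 (mod 251).
233^63 = 233^(32+16+8+4+2+1) ≡ 22 (mod 251).
Check: 22² = 484 ≡ 233 (mod 251). The two roots are 22 and 229.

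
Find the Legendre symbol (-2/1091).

1

First reduce: -2 ≡ 1089 (mod 1091).
Reciprocity: 1089 ≡ 1 and 1091 ≡ 3 (mod 4), so (1089/1091) = +(1091/1089).
Reduce top mod 1089: now compute (2/1089).
Pull out 2: since 1089 ≡ 1 (mod 8), (2/1089) = +1.
Reached (1/1089) = 1. Collecting the sign flips along the way, the symbol is +1.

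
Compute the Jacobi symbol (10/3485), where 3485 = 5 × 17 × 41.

Pull out 2: since 3485 ≡ 5 (mod 8), (2/3485) = -1.
Reciprocity: 5 ≡ 1 and 3485 ≡ 1 (mod 4), so (5/3485) = +(3485/5).
Reduce top mod 5: now compute (0/5).
Top reduces to 0: gcd > 1, so the symbol is 0.

0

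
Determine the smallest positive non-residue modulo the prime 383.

5

(2/383) = +1, so 2 is a residue.
(3/383) = +1, so 3 is a residue.
(4/383) = +1, so 4 is a residue.
(5/383) = −1, so 5 is the smallest positive non-residue mod 383.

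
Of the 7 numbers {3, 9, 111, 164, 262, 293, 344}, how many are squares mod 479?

(3/479) = +1 → QR.
(9/479) = +1 → QR.
(111/479) = -1 → non-residue.
(164/479) = -1 → non-residue.
(262/479) = +1 → QR.
(293/479) = +1 → QR.
(344/479) = -1 → non-residue.
Total quadratic residues among the 7: 4.

4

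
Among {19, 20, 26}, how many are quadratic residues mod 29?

(19/29) = -1 → non-residue.
(20/29) = +1 → QR.
(26/29) = -1 → non-residue.
Total quadratic residues among the 3: 1.

1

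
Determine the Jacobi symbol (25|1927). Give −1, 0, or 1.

Reciprocity: 25 ≡ 1 and 1927 ≡ 3 (mod 4), so (25/1927) = +(1927/25).
Reduce top mod 25: now compute (2/25).
Pull out 2: since 25 ≡ 1 (mod 8), (2/25) = +1.
Reached (1/25) = 1. Collecting the sign flips along the way, the symbol is +1.

1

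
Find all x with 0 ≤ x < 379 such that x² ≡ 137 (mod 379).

Since 379 ≡ 3 (mod 4), a square root of 137 is 137^((379+1)/4) = 137^95 mod 379.
Repeated squaring: 137^2≡198, 137^4≡167, 137^8≡222, 137^16≡14, 137^32≡196, 137^64≡137 (mod 379).
137^95 = 137^(64+16+8+4+2+1) ≡ 196 (mod 379).
Check: 196² = 38416 ≡ 137 (mod 379). The two roots are 183 and 196.

183, 196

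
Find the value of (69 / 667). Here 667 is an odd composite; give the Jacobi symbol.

Reciprocity: 69 ≡ 1 and 667 ≡ 3 (mod 4), so (69/667) = +(667/69).
Reduce top mod 69: now compute (46/69).
Pull out 2: since 69 ≡ 5 (mod 8), (2/69) = -1.
Reciprocity: 23 ≡ 3 and 69 ≡ 1 (mod 4), so (23/69) = +(69/23).
Reduce top mod 23: now compute (0/23).
Top reduces to 0: gcd > 1, so the symbol is 0.

0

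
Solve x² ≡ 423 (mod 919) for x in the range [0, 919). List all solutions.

358, 561

Since 919 ≡ 3 (mod 4), a square root of 423 is 423^((919+1)/4) = 423^230 mod 919.
Repeated squaring: 423^2≡643, 423^4≡818, 423^8≡92, 423^16≡193, 423^32≡489, 423^64≡181, 423^128≡596 (mod 919).
423^230 = 423^(128+64+32+4+2) ≡ 358 (mod 919).
Check: 358² = 128164 ≡ 423 (mod 919). The two roots are 358 and 561.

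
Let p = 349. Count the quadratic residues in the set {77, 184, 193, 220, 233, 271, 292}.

(77/349) = +1 → QR.
(184/349) = -1 → non-residue.
(193/349) = -1 → non-residue.
(220/349) = -1 → non-residue.
(233/349) = +1 → QR.
(271/349) = +1 → QR.
(292/349) = +1 → QR.
Total quadratic residues among the 7: 4.

4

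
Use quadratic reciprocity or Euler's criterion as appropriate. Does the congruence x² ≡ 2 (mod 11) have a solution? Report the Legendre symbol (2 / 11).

Euler's criterion: (2/11) ≡ 2^5 (mod 11).
2^2 ≡ 4 (mod 11)
2^4 ≡ 5 (mod 11)
2^5 = 2^(4+1) ≡ 10 (mod 11).
Result is 10 ≡ −1, so (2/11) = −1.

-1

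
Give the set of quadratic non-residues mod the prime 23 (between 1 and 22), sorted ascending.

Square k = 1,…,11 (k and 23−k give the same square):
1²=1, 2²=4, 3²=9, 4²=16, 5²≡2, 6²≡13, 7²≡3, 8²≡18, 9²≡12, 10²≡8, 11²≡6 (mod 23).
The residues are {1, 2, 3, 4, 6, 8, 9, 12, 13, 16, 18}; the non-residues are the remaining 11 nonzero classes.

5,7,10,11,14,15,17,19,20,21,22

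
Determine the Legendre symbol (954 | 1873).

Pull out 2: since 1873 ≡ 1 (mod 8), (2/1873) = +1.
Reciprocity: 477 ≡ 1 and 1873 ≡ 1 (mod 4), so (477/1873) = +(1873/477).
Reduce top mod 477: now compute (442/477).
Pull out 2: since 477 ≡ 5 (mod 8), (2/477) = -1.
Reciprocity: 221 ≡ 1 and 477 ≡ 1 (mod 4), so (221/477) = +(477/221).
Reduce top mod 221: now compute (35/221).
Reciprocity: 35 ≡ 3 and 221 ≡ 1 (mod 4), so (35/221) = +(221/35).
Reduce top mod 35: now compute (11/35).
Reciprocity: 11 ≡ 3 and 35 ≡ 3 (mod 4), so (11/35) = −(35/11).
Reduce top mod 11: now compute (2/11).
Pull out 2: since 11 ≡ 3 (mod 8), (2/11) = -1.
Reached (1/11) = 1. Collecting the sign flips along the way, the symbol is -1.

-1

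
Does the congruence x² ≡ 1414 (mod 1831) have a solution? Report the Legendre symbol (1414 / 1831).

-1

Pull out 2: since 1831 ≡ 7 (mod 8), (2/1831) = +1.
Reciprocity: 707 ≡ 3 and 1831 ≡ 3 (mod 4), so (707/1831) = −(1831/707).
Reduce top mod 707: now compute (417/707).
Reciprocity: 417 ≡ 1 and 707 ≡ 3 (mod 4), so (417/707) = +(707/417).
Reduce top mod 417: now compute (290/417).
Pull out 2: since 417 ≡ 1 (mod 8), (2/417) = +1.
Reciprocity: 145 ≡ 1 and 417 ≡ 1 (mod 4), so (145/417) = +(417/145).
Reduce top mod 145: now compute (127/145).
Reciprocity: 127 ≡ 3 and 145 ≡ 1 (mod 4), so (127/145) = +(145/127).
Reduce top mod 127: now compute (18/127).
Pull out 2: since 127 ≡ 7 (mod 8), (2/127) = +1.
Reciprocity: 9 ≡ 1 and 127 ≡ 3 (mod 4), so (9/127) = +(127/9).
Reduce top mod 9: now compute (1/9).
Reached (1/9) = 1. Collecting the sign flips along the way, the symbol is -1.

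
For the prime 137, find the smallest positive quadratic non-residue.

(2/137) = +1, so 2 is a residue.
(3/137) = −1, so 3 is the smallest positive non-residue mod 137.

3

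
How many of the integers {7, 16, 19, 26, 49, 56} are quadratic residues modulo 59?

(7/59) = +1 → QR.
(16/59) = +1 → QR.
(19/59) = +1 → QR.
(26/59) = +1 → QR.
(49/59) = +1 → QR.
(56/59) = -1 → non-residue.
Total quadratic residues among the 6: 5.

5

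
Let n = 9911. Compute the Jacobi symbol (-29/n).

First reduce: -29 ≡ 9882 (mod 9911).
Pull out 2: since 9911 ≡ 7 (mod 8), (2/9911) = +1.
Reciprocity: 4941 ≡ 1 and 9911 ≡ 3 (mod 4), so (4941/9911) = +(9911/4941).
Reduce top mod 4941: now compute (29/4941).
Reciprocity: 29 ≡ 1 and 4941 ≡ 1 (mod 4), so (29/4941) = +(4941/29).
Reduce top mod 29: now compute (11/29).
Reciprocity: 11 ≡ 3 and 29 ≡ 1 (mod 4), so (11/29) = +(29/11).
Reduce top mod 11: now compute (7/11).
Reciprocity: 7 ≡ 3 and 11 ≡ 3 (mod 4), so (7/11) = −(11/7).
Reduce top mod 7: now compute (4/7).
Pull out 2^2: since 7 ≡ 7 (mod 8), (2/7) = +1, so (2/7)^2 = +1.
Reached (1/7) = 1. Collecting the sign flips along the way, the symbol is -1.

-1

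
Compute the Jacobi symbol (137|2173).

1

Reciprocity: 137 ≡ 1 and 2173 ≡ 1 (mod 4), so (137/2173) = +(2173/137).
Reduce top mod 137: now compute (118/137).
Pull out 2: since 137 ≡ 1 (mod 8), (2/137) = +1.
Reciprocity: 59 ≡ 3 and 137 ≡ 1 (mod 4), so (59/137) = +(137/59).
Reduce top mod 59: now compute (19/59).
Reciprocity: 19 ≡ 3 and 59 ≡ 3 (mod 4), so (19/59) = −(59/19).
Reduce top mod 19: now compute (2/19).
Pull out 2: since 19 ≡ 3 (mod 8), (2/19) = -1.
Reached (1/19) = 1. Collecting the sign flips along the way, the symbol is +1.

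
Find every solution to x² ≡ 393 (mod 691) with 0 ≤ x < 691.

107, 584

Since 691 ≡ 3 (mod 4), a square root of 393 is 393^((691+1)/4) = 393^173 mod 691.
Repeated squaring: 393^2≡356, 393^4≡283, 393^8≡624, 393^16≡343, 393^32≡179, 393^64≡255, 393^128≡71 (mod 691).
393^173 = 393^(128+32+8+4+1) ≡ 584 (mod 691).
Check: 584² = 341056 ≡ 393 (mod 691). The two roots are 107 and 584.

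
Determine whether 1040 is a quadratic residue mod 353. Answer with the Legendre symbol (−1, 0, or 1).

Euler's criterion: (1040/353) ≡ 334^176 (mod 353).
334^2 ≡ 8 (mod 353)
334^4 ≡ 64 (mod 353)
334^8 ≡ 213 (mod 353)
334^16 ≡ 185 (mod 353)
334^32 ≡ 337 (mod 353)
334^64 ≡ 256 (mod 353)
334^128 ≡ 231 (mod 353)
334^176 = 334^(128+32+16) ≡ 1 (mod 353).
Result is 1, so (1040/353) = 1.

1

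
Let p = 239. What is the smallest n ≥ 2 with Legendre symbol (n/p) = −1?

(2/239) = +1, so 2 is a residue.
(3/239) = +1, so 3 is a residue.
(4/239) = +1, so 4 is a residue.
(5/239) = +1, so 5 is a residue.
(6/239) = +1, so 6 is a residue.
(7/239) = −1, so 7 is the smallest positive non-residue mod 239.

7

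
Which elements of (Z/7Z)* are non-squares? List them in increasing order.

Square k = 1,…,3 (k and 7−k give the same square):
1²=1, 2²=4, 3²≡2 (mod 7).
The residues are {1, 2, 4}; the non-residues are the remaining 3 nonzero classes.

3, 5, 6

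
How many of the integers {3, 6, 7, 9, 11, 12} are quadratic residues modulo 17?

1

(3/17) = -1 → non-residue.
(6/17) = -1 → non-residue.
(7/17) = -1 → non-residue.
(9/17) = +1 → QR.
(11/17) = -1 → non-residue.
(12/17) = -1 → non-residue.
Total quadratic residues among the 6: 1.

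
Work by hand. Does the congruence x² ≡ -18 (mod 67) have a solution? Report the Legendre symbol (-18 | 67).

First reduce: -18 ≡ 49 (mod 67).
Reciprocity: 49 ≡ 1 and 67 ≡ 3 (mod 4), so (49/67) = +(67/49).
Reduce top mod 49: now compute (18/49).
Pull out 2: since 49 ≡ 1 (mod 8), (2/49) = +1.
Reciprocity: 9 ≡ 1 and 49 ≡ 1 (mod 4), so (9/49) = +(49/9).
Reduce top mod 9: now compute (4/9).
Pull out 2^2: since 9 ≡ 1 (mod 8), (2/9) = +1, so (2/9)^2 = +1.
Reached (1/9) = 1. Collecting the sign flips along the way, the symbol is +1.

1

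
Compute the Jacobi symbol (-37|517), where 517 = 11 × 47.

First reduce: -37 ≡ 480 (mod 517).
Pull out 2^5: since 517 ≡ 5 (mod 8), (2/517) = -1, so (2/517)^5 = -1.
Reciprocity: 15 ≡ 3 and 517 ≡ 1 (mod 4), so (15/517) = +(517/15).
Reduce top mod 15: now compute (7/15).
Reciprocity: 7 ≡ 3 and 15 ≡ 3 (mod 4), so (7/15) = −(15/7).
Reduce top mod 7: now compute (1/7).
Reached (1/7) = 1. Collecting the sign flips along the way, the symbol is +1.

1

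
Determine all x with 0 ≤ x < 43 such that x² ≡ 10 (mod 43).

Since 43 ≡ 3 (mod 4), a square root of 10 is 10^((43+1)/4) = 10^11 mod 43.
Repeated squaring: 10^2≡14, 10^4≡24, 10^8≡17 (mod 43).
10^11 = 10^(8+2+1) ≡ 15 (mod 43).
Check: 15² = 225 ≡ 10 (mod 43). The two roots are 15 and 28.

15, 28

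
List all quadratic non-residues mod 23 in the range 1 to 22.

Square k = 1,…,11 (k and 23−k give the same square):
1²=1, 2²=4, 3²=9, 4²=16, 5²≡2, 6²≡13, 7²≡3, 8²≡18, 9²≡12, 10²≡8, 11²≡6 (mod 23).
The residues are {1, 2, 3, 4, 6, 8, 9, 12, 13, 16, 18}; the non-residues are the remaining 11 nonzero classes.

5,7,10,11,14,15,17,19,20,21,22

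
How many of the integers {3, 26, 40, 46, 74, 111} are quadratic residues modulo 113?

2

(3/113) = -1 → non-residue.
(26/113) = +1 → QR.
(40/113) = -1 → non-residue.
(46/113) = -1 → non-residue.
(74/113) = -1 → non-residue.
(111/113) = +1 → QR.
Total quadratic residues among the 6: 2.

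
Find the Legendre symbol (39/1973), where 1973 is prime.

Reciprocity: 39 ≡ 3 and 1973 ≡ 1 (mod 4), so (39/1973) = +(1973/39).
Reduce top mod 39: now compute (23/39).
Reciprocity: 23 ≡ 3 and 39 ≡ 3 (mod 4), so (23/39) = −(39/23).
Reduce top mod 23: now compute (16/23).
Pull out 2^4: since 23 ≡ 7 (mod 8), (2/23) = +1, so (2/23)^4 = +1.
Reached (1/23) = 1. Collecting the sign flips along the way, the symbol is -1.

-1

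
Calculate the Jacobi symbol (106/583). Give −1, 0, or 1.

Pull out 2: since 583 ≡ 7 (mod 8), (2/583) = +1.
Reciprocity: 53 ≡ 1 and 583 ≡ 3 (mod 4), so (53/583) = +(583/53).
Reduce top mod 53: now compute (0/53).
Top reduces to 0: gcd > 1, so the symbol is 0.

0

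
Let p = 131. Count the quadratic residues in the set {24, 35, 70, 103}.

1

(24/131) = -1 → non-residue.
(35/131) = +1 → QR.
(70/131) = -1 → non-residue.
(103/131) = -1 → non-residue.
Total quadratic residues among the 4: 1.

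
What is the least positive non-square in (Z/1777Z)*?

(2/1777) = +1, so 2 is a residue.
(3/1777) = +1, so 3 is a residue.
(4/1777) = +1, so 4 is a residue.
(5/1777) = −1, so 5 is the smallest positive non-residue mod 1777.

5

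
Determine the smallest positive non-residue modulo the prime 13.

2

(2/13) = −1, so 2 is the smallest positive non-residue mod 13.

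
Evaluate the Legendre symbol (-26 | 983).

First reduce: -26 ≡ 957 (mod 983).
Reciprocity: 957 ≡ 1 and 983 ≡ 3 (mod 4), so (957/983) = +(983/957).
Reduce top mod 957: now compute (26/957).
Pull out 2: since 957 ≡ 5 (mod 8), (2/957) = -1.
Reciprocity: 13 ≡ 1 and 957 ≡ 1 (mod 4), so (13/957) = +(957/13).
Reduce top mod 13: now compute (8/13).
Pull out 2^3: since 13 ≡ 5 (mod 8), (2/13) = -1, so (2/13)^3 = -1.
Reached (1/13) = 1. Collecting the sign flips along the way, the symbol is +1.

1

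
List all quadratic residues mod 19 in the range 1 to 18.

Square k = 1,…,9 (k and 19−k give the same square):
1²=1, 2²=4, 3²=9, 4²=16, 5²≡6, 6²≡17, 7²≡11, 8²≡7, 9²≡5 (mod 19).
So the quadratic residues mod 19 are {1, 4, 5, 6, 7, 9, 11, 16, 17}.

1,4,5,6,7,9,11,16,17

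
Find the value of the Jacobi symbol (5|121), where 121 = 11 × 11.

1

Reciprocity: 5 ≡ 1 and 121 ≡ 1 (mod 4), so (5/121) = +(121/5).
Reduce top mod 5: now compute (1/5).
Reached (1/5) = 1. Collecting the sign flips along the way, the symbol is +1.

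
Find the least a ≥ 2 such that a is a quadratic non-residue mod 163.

(2/163) = −1, so 2 is the smallest positive non-residue mod 163.

2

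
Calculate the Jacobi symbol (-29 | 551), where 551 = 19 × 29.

First reduce: -29 ≡ 522 (mod 551).
Pull out 2: since 551 ≡ 7 (mod 8), (2/551) = +1.
Reciprocity: 261 ≡ 1 and 551 ≡ 3 (mod 4), so (261/551) = +(551/261).
Reduce top mod 261: now compute (29/261).
Reciprocity: 29 ≡ 1 and 261 ≡ 1 (mod 4), so (29/261) = +(261/29).
Reduce top mod 29: now compute (0/29).
Top reduces to 0: gcd > 1, so the symbol is 0.

0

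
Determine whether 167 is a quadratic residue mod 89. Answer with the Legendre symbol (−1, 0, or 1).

1

First reduce: 167 ≡ 78 (mod 89).
Pull out 2: since 89 ≡ 1 (mod 8), (2/89) = +1.
Reciprocity: 39 ≡ 3 and 89 ≡ 1 (mod 4), so (39/89) = +(89/39).
Reduce top mod 39: now compute (11/39).
Reciprocity: 11 ≡ 3 and 39 ≡ 3 (mod 4), so (11/39) = −(39/11).
Reduce top mod 11: now compute (6/11).
Pull out 2: since 11 ≡ 3 (mod 8), (2/11) = -1.
Reciprocity: 3 ≡ 3 and 11 ≡ 3 (mod 4), so (3/11) = −(11/3).
Reduce top mod 3: now compute (2/3).
Pull out 2: since 3 ≡ 3 (mod 8), (2/3) = -1.
Reached (1/3) = 1. Collecting the sign flips along the way, the symbol is +1.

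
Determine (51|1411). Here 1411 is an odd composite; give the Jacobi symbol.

0

Reciprocity: 51 ≡ 3 and 1411 ≡ 3 (mod 4), so (51/1411) = −(1411/51).
Reduce top mod 51: now compute (34/51).
Pull out 2: since 51 ≡ 3 (mod 8), (2/51) = -1.
Reciprocity: 17 ≡ 1 and 51 ≡ 3 (mod 4), so (17/51) = +(51/17).
Reduce top mod 17: now compute (0/17).
Top reduces to 0: gcd > 1, so the symbol is 0.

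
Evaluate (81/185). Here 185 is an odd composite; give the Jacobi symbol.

1

Reciprocity: 81 ≡ 1 and 185 ≡ 1 (mod 4), so (81/185) = +(185/81).
Reduce top mod 81: now compute (23/81).
Reciprocity: 23 ≡ 3 and 81 ≡ 1 (mod 4), so (23/81) = +(81/23).
Reduce top mod 23: now compute (12/23).
Pull out 2^2: since 23 ≡ 7 (mod 8), (2/23) = +1, so (2/23)^2 = +1.
Reciprocity: 3 ≡ 3 and 23 ≡ 3 (mod 4), so (3/23) = −(23/3).
Reduce top mod 3: now compute (2/3).
Pull out 2: since 3 ≡ 3 (mod 8), (2/3) = -1.
Reached (1/3) = 1. Collecting the sign flips along the way, the symbol is +1.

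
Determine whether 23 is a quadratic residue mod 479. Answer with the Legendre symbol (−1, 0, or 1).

1

Reciprocity: 23 ≡ 3 and 479 ≡ 3 (mod 4), so (23/479) = −(479/23).
Reduce top mod 23: now compute (19/23).
Reciprocity: 19 ≡ 3 and 23 ≡ 3 (mod 4), so (19/23) = −(23/19).
Reduce top mod 19: now compute (4/19).
Pull out 2^2: since 19 ≡ 3 (mod 8), (2/19) = -1, so (2/19)^2 = +1.
Reached (1/19) = 1. Collecting the sign flips along the way, the symbol is +1.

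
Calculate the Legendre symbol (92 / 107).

Pull out 2^2: since 107 ≡ 3 (mod 8), (2/107) = -1, so (2/107)^2 = +1.
Reciprocity: 23 ≡ 3 and 107 ≡ 3 (mod 4), so (23/107) = −(107/23).
Reduce top mod 23: now compute (15/23).
Reciprocity: 15 ≡ 3 and 23 ≡ 3 (mod 4), so (15/23) = −(23/15).
Reduce top mod 15: now compute (8/15).
Pull out 2^3: since 15 ≡ 7 (mod 8), (2/15) = +1, so (2/15)^3 = +1.
Reached (1/15) = 1. Collecting the sign flips along the way, the symbol is +1.

1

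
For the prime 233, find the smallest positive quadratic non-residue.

3

(2/233) = +1, so 2 is a residue.
(3/233) = −1, so 3 is the smallest positive non-residue mod 233.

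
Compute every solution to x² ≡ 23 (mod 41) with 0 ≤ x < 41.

8, 33

41 ≡ 1 (mod 4), so we find a root by search.
Trying successive values, 8² = 64 ≡ 23 (mod 41). The other root is 41 − 8 = 33.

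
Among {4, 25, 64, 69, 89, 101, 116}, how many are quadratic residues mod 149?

(4/149) = +1 → QR.
(25/149) = +1 → QR.
(64/149) = +1 → QR.
(69/149) = +1 → QR.
(89/149) = -1 → non-residue.
(101/149) = -1 → non-residue.
(116/149) = +1 → QR.
Total quadratic residues among the 7: 5.

5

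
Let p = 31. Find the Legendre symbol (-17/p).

Euler's criterion: (-17/31) ≡ 14^15 (mod 31).
14^2 ≡ 10 (mod 31)
14^4 ≡ 7 (mod 31)
14^8 ≡ 18 (mod 31)
14^15 = 14^(8+4+2+1) ≡ 1 (mod 31).
Result is 1, so (-17/31) = 1.

1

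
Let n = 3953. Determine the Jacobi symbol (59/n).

0

Reciprocity: 59 ≡ 3 and 3953 ≡ 1 (mod 4), so (59/3953) = +(3953/59).
Reduce top mod 59: now compute (0/59).
Top reduces to 0: gcd > 1, so the symbol is 0.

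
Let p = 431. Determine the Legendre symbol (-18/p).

-1

Euler's criterion: (-18/431) ≡ 413^215 (mod 431).
413^2 ≡ 324 (mod 431)
413^4 ≡ 243 (mod 431)
413^8 ≡ 2 (mod 431)
413^16 ≡ 4 (mod 431)
413^32 ≡ 16 (mod 431)
413^64 ≡ 256 (mod 431)
413^128 ≡ 24 (mod 431)
413^215 = 413^(128+64+16+4+2+1) ≡ 430 (mod 431).
Result is 430 ≡ −1, so (-18/431) = −1.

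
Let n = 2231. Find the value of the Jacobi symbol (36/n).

1

Pull out 2^2: since 2231 ≡ 7 (mod 8), (2/2231) = +1, so (2/2231)^2 = +1.
Reciprocity: 9 ≡ 1 and 2231 ≡ 3 (mod 4), so (9/2231) = +(2231/9).
Reduce top mod 9: now compute (8/9).
Pull out 2^3: since 9 ≡ 1 (mod 8), (2/9) = +1, so (2/9)^3 = +1.
Reached (1/9) = 1. Collecting the sign flips along the way, the symbol is +1.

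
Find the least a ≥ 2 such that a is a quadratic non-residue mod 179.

2

(2/179) = −1, so 2 is the smallest positive non-residue mod 179.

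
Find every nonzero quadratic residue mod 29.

1,4,5,6,7,9,13,16,20,22,23,24,25,28

Square k = 1,…,14 (k and 29−k give the same square):
1²=1, 2²=4, 3²=9, 4²=16, 5²=25, 6²≡7, 7²≡20, 8²≡6, 9²≡23, 10²≡13, 11²≡5, 12²≡28, 13²≡24, 14²≡22 (mod 29).
So the quadratic residues mod 29 are {1, 4, 5, 6, 7, 9, 13, 16, 20, 22, 23, 24, 25, 28}.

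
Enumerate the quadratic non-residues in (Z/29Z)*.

2 3 8 10 11 12 14 15 17 18 19 21 26 27

Square k = 1,…,14 (k and 29−k give the same square):
1²=1, 2²=4, 3²=9, 4²=16, 5²=25, 6²≡7, 7²≡20, 8²≡6, 9²≡23, 10²≡13, 11²≡5, 12²≡28, 13²≡24, 14²≡22 (mod 29).
The residues are {1, 4, 5, 6, 7, 9, 13, 16, 20, 22, 23, 24, 25, 28}; the non-residues are the remaining 14 nonzero classes.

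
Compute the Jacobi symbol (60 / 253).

Pull out 2^2: since 253 ≡ 5 (mod 8), (2/253) = -1, so (2/253)^2 = +1.
Reciprocity: 15 ≡ 3 and 253 ≡ 1 (mod 4), so (15/253) = +(253/15).
Reduce top mod 15: now compute (13/15).
Reciprocity: 13 ≡ 1 and 15 ≡ 3 (mod 4), so (13/15) = +(15/13).
Reduce top mod 13: now compute (2/13).
Pull out 2: since 13 ≡ 5 (mod 8), (2/13) = -1.
Reached (1/13) = 1. Collecting the sign flips along the way, the symbol is -1.

-1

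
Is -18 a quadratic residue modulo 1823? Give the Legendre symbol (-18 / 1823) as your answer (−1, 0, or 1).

-1

First reduce: -18 ≡ 1805 (mod 1823).
Reciprocity: 1805 ≡ 1 and 1823 ≡ 3 (mod 4), so (1805/1823) = +(1823/1805).
Reduce top mod 1805: now compute (18/1805).
Pull out 2: since 1805 ≡ 5 (mod 8), (2/1805) = -1.
Reciprocity: 9 ≡ 1 and 1805 ≡ 1 (mod 4), so (9/1805) = +(1805/9).
Reduce top mod 9: now compute (5/9).
Reciprocity: 5 ≡ 1 and 9 ≡ 1 (mod 4), so (5/9) = +(9/5).
Reduce top mod 5: now compute (4/5).
Pull out 2^2: since 5 ≡ 5 (mod 8), (2/5) = -1, so (2/5)^2 = +1.
Reached (1/5) = 1. Collecting the sign flips along the way, the symbol is -1.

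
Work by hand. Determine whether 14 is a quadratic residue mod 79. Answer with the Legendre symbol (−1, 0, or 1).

Pull out 2: since 79 ≡ 7 (mod 8), (2/79) = +1.
Reciprocity: 7 ≡ 3 and 79 ≡ 3 (mod 4), so (7/79) = −(79/7).
Reduce top mod 7: now compute (2/7).
Pull out 2: since 7 ≡ 7 (mod 8), (2/7) = +1.
Reached (1/7) = 1. Collecting the sign flips along the way, the symbol is -1.

-1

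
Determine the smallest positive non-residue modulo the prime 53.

(2/53) = −1, so 2 is the smallest positive non-residue mod 53.

2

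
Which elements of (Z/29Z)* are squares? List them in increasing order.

1,4,5,6,7,9,13,16,20,22,23,24,25,28

Square k = 1,…,14 (k and 29−k give the same square):
1²=1, 2²=4, 3²=9, 4²=16, 5²=25, 6²≡7, 7²≡20, 8²≡6, 9²≡23, 10²≡13, 11²≡5, 12²≡28, 13²≡24, 14²≡22 (mod 29).
So the quadratic residues mod 29 are {1, 4, 5, 6, 7, 9, 13, 16, 20, 22, 23, 24, 25, 28}.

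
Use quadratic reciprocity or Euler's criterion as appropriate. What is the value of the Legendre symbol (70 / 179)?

1

Pull out 2: since 179 ≡ 3 (mod 8), (2/179) = -1.
Reciprocity: 35 ≡ 3 and 179 ≡ 3 (mod 4), so (35/179) = −(179/35).
Reduce top mod 35: now compute (4/35).
Pull out 2^2: since 35 ≡ 3 (mod 8), (2/35) = -1, so (2/35)^2 = +1.
Reached (1/35) = 1. Collecting the sign flips along the way, the symbol is +1.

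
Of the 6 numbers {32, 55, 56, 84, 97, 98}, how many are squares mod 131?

(32/131) = -1 → non-residue.
(55/131) = +1 → QR.
(56/131) = -1 → non-residue.
(84/131) = +1 → QR.
(97/131) = -1 → non-residue.
(98/131) = -1 → non-residue.
Total quadratic residues among the 6: 2.

2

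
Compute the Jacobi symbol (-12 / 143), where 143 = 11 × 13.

First reduce: -12 ≡ 131 (mod 143).
Reciprocity: 131 ≡ 3 and 143 ≡ 3 (mod 4), so (131/143) = −(143/131).
Reduce top mod 131: now compute (12/131).
Pull out 2^2: since 131 ≡ 3 (mod 8), (2/131) = -1, so (2/131)^2 = +1.
Reciprocity: 3 ≡ 3 and 131 ≡ 3 (mod 4), so (3/131) = −(131/3).
Reduce top mod 3: now compute (2/3).
Pull out 2: since 3 ≡ 3 (mod 8), (2/3) = -1.
Reached (1/3) = 1. Collecting the sign flips along the way, the symbol is -1.

-1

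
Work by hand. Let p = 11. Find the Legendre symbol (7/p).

-1

Reciprocity: 7 ≡ 3 and 11 ≡ 3 (mod 4), so (7/11) = −(11/7).
Reduce top mod 7: now compute (4/7).
Pull out 2^2: since 7 ≡ 7 (mod 8), (2/7) = +1, so (2/7)^2 = +1.
Reached (1/7) = 1. Collecting the sign flips along the way, the symbol is -1.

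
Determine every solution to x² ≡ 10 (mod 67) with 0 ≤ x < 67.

12, 55

Since 67 ≡ 3 (mod 4), a square root of 10 is 10^((67+1)/4) = 10^17 mod 67.
Repeated squaring: 10^2≡33, 10^4≡17, 10^8≡21, 10^16≡39 (mod 67).
10^17 = 10^(16+1) ≡ 55 (mod 67).
Check: 55² = 3025 ≡ 10 (mod 67). The two roots are 12 and 55.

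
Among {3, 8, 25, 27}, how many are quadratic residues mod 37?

3

(3/37) = +1 → QR.
(8/37) = -1 → non-residue.
(25/37) = +1 → QR.
(27/37) = +1 → QR.
Total quadratic residues among the 4: 3.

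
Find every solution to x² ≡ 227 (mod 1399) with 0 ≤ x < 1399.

Since 1399 ≡ 3 (mod 4), a square root of 227 is 227^((1399+1)/4) = 227^350 mod 1399.
Repeated squaring: 227^2≡1165, 227^4≡195, 227^8≡252, 227^16≡549, 227^32≡616, 227^64≡327, 227^128≡605, 227^256≡886 (mod 1399).
227^350 = 227^(256+64+16+8+4+2) ≡ 55 (mod 1399).
Check: 55² = 3025 ≡ 227 (mod 1399). The two roots are 55 and 1344.

55, 1344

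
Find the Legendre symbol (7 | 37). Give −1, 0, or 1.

Reciprocity: 7 ≡ 3 and 37 ≡ 1 (mod 4), so (7/37) = +(37/7).
Reduce top mod 7: now compute (2/7).
Pull out 2: since 7 ≡ 7 (mod 8), (2/7) = +1.
Reached (1/7) = 1. Collecting the sign flips along the way, the symbol is +1.

1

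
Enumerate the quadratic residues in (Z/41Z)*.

1, 2, 4, 5, 8, 9, 10, 16, 18, 20, 21, 23, 25, 31, 32, 33, 36, 37, 39, 40

Square k = 1,…,20 (k and 41−k give the same square):
1²=1, 2²=4, 3²=9, 4²=16, 5²=25, 6²=36, 7²≡8, 8²≡23, 9²≡40, 10²≡18, 11²≡39, 12²≡21, 13²≡5, 14²≡32, 15²≡20, 16²≡10, 17²≡2, 18²≡37, 19²≡33, 20²≡31 (mod 41).
So the quadratic residues mod 41 are {1, 2, 4, 5, 8, 9, 10, 16, 18, 20, 21, 23, 25, 31, 32, 33, 36, 37, 39, 40}.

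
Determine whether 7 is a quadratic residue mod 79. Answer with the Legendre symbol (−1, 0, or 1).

Euler's criterion: (7/79) ≡ 7^39 (mod 79).
7^2 ≡ 49 (mod 79)
7^4 ≡ 31 (mod 79)
7^8 ≡ 13 (mod 79)
7^16 ≡ 11 (mod 79)
7^32 ≡ 42 (mod 79)
7^39 = 7^(32+4+2+1) ≡ 78 (mod 79).
Result is 78 ≡ −1, so (7/79) = −1.

-1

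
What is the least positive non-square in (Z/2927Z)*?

5

(2/2927) = +1, so 2 is a residue.
(3/2927) = +1, so 3 is a residue.
(4/2927) = +1, so 4 is a residue.
(5/2927) = −1, so 5 is the smallest positive non-residue mod 2927.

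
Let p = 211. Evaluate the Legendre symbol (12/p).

Pull out 2^2: since 211 ≡ 3 (mod 8), (2/211) = -1, so (2/211)^2 = +1.
Reciprocity: 3 ≡ 3 and 211 ≡ 3 (mod 4), so (3/211) = −(211/3).
Reduce top mod 3: now compute (1/3).
Reached (1/3) = 1. Collecting the sign flips along the way, the symbol is -1.

-1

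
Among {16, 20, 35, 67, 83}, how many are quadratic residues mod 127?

(16/127) = +1 → QR.
(20/127) = -1 → non-residue.
(35/127) = +1 → QR.
(67/127) = -1 → non-residue.
(83/127) = -1 → non-residue.
Total quadratic residues among the 5: 2.

2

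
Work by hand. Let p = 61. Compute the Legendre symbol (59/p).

Reciprocity: 59 ≡ 3 and 61 ≡ 1 (mod 4), so (59/61) = +(61/59).
Reduce top mod 59: now compute (2/59).
Pull out 2: since 59 ≡ 3 (mod 8), (2/59) = -1.
Reached (1/59) = 1. Collecting the sign flips along the way, the symbol is -1.

-1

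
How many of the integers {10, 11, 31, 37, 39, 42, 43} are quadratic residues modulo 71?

(10/71) = +1 → QR.
(11/71) = -1 → non-residue.
(31/71) = -1 → non-residue.
(37/71) = +1 → QR.
(39/71) = -1 → non-residue.
(42/71) = -1 → non-residue.
(43/71) = +1 → QR.
Total quadratic residues among the 7: 3.

3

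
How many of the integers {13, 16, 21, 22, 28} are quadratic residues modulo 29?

4

(13/29) = +1 → QR.
(16/29) = +1 → QR.
(21/29) = -1 → non-residue.
(22/29) = +1 → QR.
(28/29) = +1 → QR.
Total quadratic residues among the 5: 4.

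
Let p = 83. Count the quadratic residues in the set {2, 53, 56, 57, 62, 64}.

1

(2/83) = -1 → non-residue.
(53/83) = -1 → non-residue.
(56/83) = -1 → non-residue.
(57/83) = -1 → non-residue.
(62/83) = -1 → non-residue.
(64/83) = +1 → QR.
Total quadratic residues among the 6: 1.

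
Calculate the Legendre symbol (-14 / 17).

-1

First reduce: -14 ≡ 3 (mod 17).
Reciprocity: 3 ≡ 3 and 17 ≡ 1 (mod 4), so (3/17) = +(17/3).
Reduce top mod 3: now compute (2/3).
Pull out 2: since 3 ≡ 3 (mod 8), (2/3) = -1.
Reached (1/3) = 1. Collecting the sign flips along the way, the symbol is -1.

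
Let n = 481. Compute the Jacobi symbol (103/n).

-1

Reciprocity: 103 ≡ 3 and 481 ≡ 1 (mod 4), so (103/481) = +(481/103).
Reduce top mod 103: now compute (69/103).
Reciprocity: 69 ≡ 1 and 103 ≡ 3 (mod 4), so (69/103) = +(103/69).
Reduce top mod 69: now compute (34/69).
Pull out 2: since 69 ≡ 5 (mod 8), (2/69) = -1.
Reciprocity: 17 ≡ 1 and 69 ≡ 1 (mod 4), so (17/69) = +(69/17).
Reduce top mod 17: now compute (1/17).
Reached (1/17) = 1. Collecting the sign flips along the way, the symbol is -1.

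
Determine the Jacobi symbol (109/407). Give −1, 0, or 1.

1

Reciprocity: 109 ≡ 1 and 407 ≡ 3 (mod 4), so (109/407) = +(407/109).
Reduce top mod 109: now compute (80/109).
Pull out 2^4: since 109 ≡ 5 (mod 8), (2/109) = -1, so (2/109)^4 = +1.
Reciprocity: 5 ≡ 1 and 109 ≡ 1 (mod 4), so (5/109) = +(109/5).
Reduce top mod 5: now compute (4/5).
Pull out 2^2: since 5 ≡ 5 (mod 8), (2/5) = -1, so (2/5)^2 = +1.
Reached (1/5) = 1. Collecting the sign flips along the way, the symbol is +1.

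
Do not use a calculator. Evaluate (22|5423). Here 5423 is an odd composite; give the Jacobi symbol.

0

Pull out 2: since 5423 ≡ 7 (mod 8), (2/5423) = +1.
Reciprocity: 11 ≡ 3 and 5423 ≡ 3 (mod 4), so (11/5423) = −(5423/11).
Reduce top mod 11: now compute (0/11).
Top reduces to 0: gcd > 1, so the symbol is 0.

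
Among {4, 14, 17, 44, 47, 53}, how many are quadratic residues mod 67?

(4/67) = +1 → QR.
(14/67) = +1 → QR.
(17/67) = +1 → QR.
(44/67) = -1 → non-residue.
(47/67) = +1 → QR.
(53/67) = -1 → non-residue.
Total quadratic residues among the 6: 4.

4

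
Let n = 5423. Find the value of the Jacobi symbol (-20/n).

1

First reduce: -20 ≡ 5403 (mod 5423).
Reciprocity: 5403 ≡ 3 and 5423 ≡ 3 (mod 4), so (5403/5423) = −(5423/5403).
Reduce top mod 5403: now compute (20/5403).
Pull out 2^2: since 5403 ≡ 3 (mod 8), (2/5403) = -1, so (2/5403)^2 = +1.
Reciprocity: 5 ≡ 1 and 5403 ≡ 3 (mod 4), so (5/5403) = +(5403/5).
Reduce top mod 5: now compute (3/5).
Reciprocity: 3 ≡ 3 and 5 ≡ 1 (mod 4), so (3/5) = +(5/3).
Reduce top mod 3: now compute (2/3).
Pull out 2: since 3 ≡ 3 (mod 8), (2/3) = -1.
Reached (1/3) = 1. Collecting the sign flips along the way, the symbol is +1.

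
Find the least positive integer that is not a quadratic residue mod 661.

(2/661) = −1, so 2 is the smallest positive non-residue mod 661.

2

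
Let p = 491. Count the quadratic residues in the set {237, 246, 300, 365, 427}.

2

(237/491) = +1 → QR.
(246/491) = -1 → non-residue.
(300/491) = +1 → QR.
(365/491) = -1 → non-residue.
(427/491) = -1 → non-residue.
Total quadratic residues among the 5: 2.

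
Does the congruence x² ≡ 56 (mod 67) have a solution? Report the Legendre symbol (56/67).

1

Euler's criterion: (56/67) ≡ 56^33 (mod 67).
56^2 ≡ 54 (mod 67)
56^4 ≡ 35 (mod 67)
56^8 ≡ 19 (mod 67)
56^16 ≡ 26 (mod 67)
56^32 ≡ 6 (mod 67)
56^33 = 56^(32+1) ≡ 1 (mod 67).
Result is 1, so (56/67) = 1.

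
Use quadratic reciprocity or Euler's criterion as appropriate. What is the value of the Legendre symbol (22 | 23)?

-1

Pull out 2: since 23 ≡ 7 (mod 8), (2/23) = +1.
Reciprocity: 11 ≡ 3 and 23 ≡ 3 (mod 4), so (11/23) = −(23/11).
Reduce top mod 11: now compute (1/11).
Reached (1/11) = 1. Collecting the sign flips along the way, the symbol is -1.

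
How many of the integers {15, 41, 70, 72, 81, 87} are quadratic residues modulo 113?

(15/113) = +1 → QR.
(41/113) = +1 → QR.
(70/113) = -1 → non-residue.
(72/113) = +1 → QR.
(81/113) = +1 → QR.
(87/113) = +1 → QR.
Total quadratic residues among the 6: 5.

5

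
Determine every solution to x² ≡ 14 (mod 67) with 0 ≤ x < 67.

9, 58

Since 67 ≡ 3 (mod 4), a square root of 14 is 14^((67+1)/4) = 14^17 mod 67.
Repeated squaring: 14^2≡62, 14^4≡25, 14^8≡22, 14^16≡15 (mod 67).
14^17 = 14^(16+1) ≡ 9 (mod 67).
Check: 9² = 81 ≡ 14 (mod 67). The two roots are 9 and 58.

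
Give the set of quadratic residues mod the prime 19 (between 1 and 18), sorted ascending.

Square k = 1,…,9 (k and 19−k give the same square):
1²=1, 2²=4, 3²=9, 4²=16, 5²≡6, 6²≡17, 7²≡11, 8²≡7, 9²≡5 (mod 19).
So the quadratic residues mod 19 are {1, 4, 5, 6, 7, 9, 11, 16, 17}.

1,4,5,6,7,9,11,16,17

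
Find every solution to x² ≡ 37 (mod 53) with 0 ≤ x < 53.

14, 39

53 ≡ 1 (mod 4), so we find a root by search.
Trying successive values, 14² = 196 ≡ 37 (mod 53). The other root is 53 − 14 = 39.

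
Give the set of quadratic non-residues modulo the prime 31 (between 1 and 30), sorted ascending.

3,6,11,12,13,15,17,21,22,23,24,26,27,29,30

Square k = 1,…,15 (k and 31−k give the same square):
1²=1, 2²=4, 3²=9, 4²=16, 5²=25, 6²≡5, 7²≡18, 8²≡2, 9²≡19, 10²≡7, 11²≡28, 12²≡20, 13²≡14, 14²≡10, 15²≡8 (mod 31).
The residues are {1, 2, 4, 5, 7, 8, 9, 10, 14, 16, 18, 19, 20, 25, 28}; the non-residues are the remaining 15 nonzero classes.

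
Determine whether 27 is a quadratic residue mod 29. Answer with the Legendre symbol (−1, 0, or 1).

-1

Euler's criterion: (27/29) ≡ 27^14 (mod 29).
27^2 ≡ 4 (mod 29)
27^4 ≡ 16 (mod 29)
27^8 ≡ 24 (mod 29)
27^14 = 27^(8+4+2) ≡ 28 (mod 29).
Result is 28 ≡ −1, so (27/29) = −1.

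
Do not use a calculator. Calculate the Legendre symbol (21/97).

Euler's criterion: (21/97) ≡ 21^48 (mod 97).
21^2 ≡ 53 (mod 97)
21^4 ≡ 93 (mod 97)
21^8 ≡ 16 (mod 97)
21^16 ≡ 62 (mod 97)
21^32 ≡ 61 (mod 97)
21^48 = 21^(32+16) ≡ 96 (mod 97).
Result is 96 ≡ −1, so (21/97) = −1.

-1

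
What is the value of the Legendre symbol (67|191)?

1

Euler's criterion: (67/191) ≡ 67^95 (mod 191).
67^2 ≡ 96 (mod 191)
67^4 ≡ 48 (mod 191)
67^8 ≡ 12 (mod 191)
67^16 ≡ 144 (mod 191)
67^32 ≡ 108 (mod 191)
67^64 ≡ 13 (mod 191)
67^95 = 67^(64+16+8+4+2+1) ≡ 1 (mod 191).
Result is 1, so (67/191) = 1.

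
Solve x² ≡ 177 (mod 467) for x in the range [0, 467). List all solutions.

180, 287

Since 467 ≡ 3 (mod 4), a square root of 177 is 177^((467+1)/4) = 177^117 mod 467.
Repeated squaring: 177^2≡40, 177^4≡199, 177^8≡373, 177^16≡430, 177^32≡435, 177^64≡90 (mod 467).
177^117 = 177^(64+32+16+4+1) ≡ 287 (mod 467).
Check: 287² = 82369 ≡ 177 (mod 467). The two roots are 180 and 287.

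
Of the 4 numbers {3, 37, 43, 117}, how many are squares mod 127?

2

(3/127) = -1 → non-residue.
(37/127) = +1 → QR.
(43/127) = -1 → non-residue.
(117/127) = +1 → QR.
Total quadratic residues among the 4: 2.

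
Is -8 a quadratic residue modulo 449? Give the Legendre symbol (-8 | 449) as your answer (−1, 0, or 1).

First reduce: -8 ≡ 441 (mod 449).
Reciprocity: 441 ≡ 1 and 449 ≡ 1 (mod 4), so (441/449) = +(449/441).
Reduce top mod 441: now compute (8/441).
Pull out 2^3: since 441 ≡ 1 (mod 8), (2/441) = +1, so (2/441)^3 = +1.
Reached (1/441) = 1. Collecting the sign flips along the way, the symbol is +1.

1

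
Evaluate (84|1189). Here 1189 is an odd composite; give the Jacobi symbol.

-1

Pull out 2^2: since 1189 ≡ 5 (mod 8), (2/1189) = -1, so (2/1189)^2 = +1.
Reciprocity: 21 ≡ 1 and 1189 ≡ 1 (mod 4), so (21/1189) = +(1189/21).
Reduce top mod 21: now compute (13/21).
Reciprocity: 13 ≡ 1 and 21 ≡ 1 (mod 4), so (13/21) = +(21/13).
Reduce top mod 13: now compute (8/13).
Pull out 2^3: since 13 ≡ 5 (mod 8), (2/13) = -1, so (2/13)^3 = -1.
Reached (1/13) = 1. Collecting the sign flips along the way, the symbol is -1.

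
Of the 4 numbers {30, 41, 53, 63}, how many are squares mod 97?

(30/97) = -1 → non-residue.
(41/97) = -1 → non-residue.
(53/97) = +1 → QR.
(63/97) = -1 → non-residue.
Total quadratic residues among the 4: 1.

1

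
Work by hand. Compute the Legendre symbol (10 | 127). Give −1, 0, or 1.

-1

Euler's criterion: (10/127) ≡ 10^63 (mod 127).
10^2 ≡ 100 (mod 127)
10^4 ≡ 94 (mod 127)
10^8 ≡ 73 (mod 127)
10^16 ≡ 122 (mod 127)
10^32 ≡ 25 (mod 127)
10^63 = 10^(32+16+8+4+2+1) ≡ 126 (mod 127).
Result is 126 ≡ −1, so (10/127) = −1.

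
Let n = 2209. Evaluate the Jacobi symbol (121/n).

Reciprocity: 121 ≡ 1 and 2209 ≡ 1 (mod 4), so (121/2209) = +(2209/121).
Reduce top mod 121: now compute (31/121).
Reciprocity: 31 ≡ 3 and 121 ≡ 1 (mod 4), so (31/121) = +(121/31).
Reduce top mod 31: now compute (28/31).
Pull out 2^2: since 31 ≡ 7 (mod 8), (2/31) = +1, so (2/31)^2 = +1.
Reciprocity: 7 ≡ 3 and 31 ≡ 3 (mod 4), so (7/31) = −(31/7).
Reduce top mod 7: now compute (3/7).
Reciprocity: 3 ≡ 3 and 7 ≡ 3 (mod 4), so (3/7) = −(7/3).
Reduce top mod 3: now compute (1/3).
Reached (1/3) = 1. Collecting the sign flips along the way, the symbol is +1.

1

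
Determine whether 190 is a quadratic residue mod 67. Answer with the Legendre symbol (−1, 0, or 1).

1

First reduce: 190 ≡ 56 (mod 67).
Pull out 2^3: since 67 ≡ 3 (mod 8), (2/67) = -1, so (2/67)^3 = -1.
Reciprocity: 7 ≡ 3 and 67 ≡ 3 (mod 4), so (7/67) = −(67/7).
Reduce top mod 7: now compute (4/7).
Pull out 2^2: since 7 ≡ 7 (mod 8), (2/7) = +1, so (2/7)^2 = +1.
Reached (1/7) = 1. Collecting the sign flips along the way, the symbol is +1.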